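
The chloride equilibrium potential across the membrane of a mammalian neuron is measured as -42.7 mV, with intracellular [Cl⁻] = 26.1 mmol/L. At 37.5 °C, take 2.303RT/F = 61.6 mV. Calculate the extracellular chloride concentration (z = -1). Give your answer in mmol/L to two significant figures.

130 mmol/L

Nernst: E = (61.6/-1) · log₁₀([out]/[in]), so log₁₀([out]/[in]) = -42.7 × -1 / 61.6 = 0.6932.
[out]/[in] = 10^(0.6932) = 4.934.
[out] = 4.934 × 26.1 = 128.8 mmol/L.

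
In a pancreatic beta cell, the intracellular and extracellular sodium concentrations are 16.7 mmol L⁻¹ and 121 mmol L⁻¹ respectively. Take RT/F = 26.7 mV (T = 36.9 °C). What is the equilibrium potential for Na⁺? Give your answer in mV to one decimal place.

E = (26.7/z) · ln([Na⁺]_out/[Na⁺]_in) with z = +1.
= (26.7/1) · ln(121/16.7) = 26.70 · ln(7.246)
= 26.70 · (1.9804) = 52.88 mV

52.9 mV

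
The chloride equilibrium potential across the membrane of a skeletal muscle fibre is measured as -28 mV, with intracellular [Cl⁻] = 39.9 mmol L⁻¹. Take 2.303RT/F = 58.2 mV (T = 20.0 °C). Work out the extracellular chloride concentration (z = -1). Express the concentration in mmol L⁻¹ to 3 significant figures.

Nernst: E = (58.2/-1) · log₁₀([out]/[in]), so log₁₀([out]/[in]) = -28.0 × -1 / 58.2 = 0.4811.
[out]/[in] = 10^(0.4811) = 3.028.
[out] = 3.028 × 39.9 = 120.8 mmol L⁻¹.

121 mmol L⁻¹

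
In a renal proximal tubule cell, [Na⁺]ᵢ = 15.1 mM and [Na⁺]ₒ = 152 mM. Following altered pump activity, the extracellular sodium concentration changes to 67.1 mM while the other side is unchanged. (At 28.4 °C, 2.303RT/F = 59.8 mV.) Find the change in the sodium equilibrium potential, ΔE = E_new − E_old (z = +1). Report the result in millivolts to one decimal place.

-21.2 mV

E_old = (59.8/1)·log₁₀(152/15.1) = 59.97 mV
E_new = (59.8/1)·log₁₀(67.1/15.1) = 38.74 mV
ΔE = 38.74 − (59.97) = -21.24 mV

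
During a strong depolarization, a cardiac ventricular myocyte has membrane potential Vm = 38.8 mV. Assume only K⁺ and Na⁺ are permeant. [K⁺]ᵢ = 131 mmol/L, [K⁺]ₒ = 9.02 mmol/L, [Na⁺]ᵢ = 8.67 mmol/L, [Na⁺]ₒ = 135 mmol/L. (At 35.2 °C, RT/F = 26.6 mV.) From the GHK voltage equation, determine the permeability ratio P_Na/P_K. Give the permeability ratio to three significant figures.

Let α = P_Na/P_K. GHK: Vm = 26.6·ln[(Kₒ + α·Naₒ)/(Kᵢ + α·Naᵢ)].
e^(Vm/26.6) = e^(38.8/26.6) = 4.3001
So 4.3001·(Kᵢ + α·Naᵢ) = Kₒ + α·Naₒ → α = (4.3001·131.0 − 9.02) / (135.0 − 4.3001·8.67)
α = (563.3 − 9.02) / (135.0 − 37.28) = 554.3/97.72 = 5.672

5.67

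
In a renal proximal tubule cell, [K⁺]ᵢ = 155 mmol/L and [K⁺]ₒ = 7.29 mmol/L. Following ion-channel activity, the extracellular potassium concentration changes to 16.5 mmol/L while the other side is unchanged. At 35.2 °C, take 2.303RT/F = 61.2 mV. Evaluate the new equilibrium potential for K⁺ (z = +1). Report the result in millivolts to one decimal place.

-59.5 mV

After the shift: [K⁺]_out = 16.5, [K⁺]_in = 155 mmol/L.
E_new = (61.2/1)·log₁₀(16.5/155) = 61.20 · (-0.9728) = -59.54 mV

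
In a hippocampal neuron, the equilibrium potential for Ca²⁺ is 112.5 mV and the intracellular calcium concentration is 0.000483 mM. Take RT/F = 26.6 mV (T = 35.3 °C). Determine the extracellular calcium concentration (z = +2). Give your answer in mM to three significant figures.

Nernst: E = (26.6/2) · ln([out]/[in]), so ln([out]/[in]) = 112.5 × 2 / 26.6 = 8.4586.
[out]/[in] = e^(8.4586) = 4716.
[out] = 4716 × 0.000483 = 2.278 mM.

2.28 mM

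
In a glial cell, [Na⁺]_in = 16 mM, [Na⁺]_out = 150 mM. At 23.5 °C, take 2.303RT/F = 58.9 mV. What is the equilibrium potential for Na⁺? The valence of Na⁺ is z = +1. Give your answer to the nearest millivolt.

E = (58.9/z) · log₁₀([Na⁺]_out/[Na⁺]_in) with z = +1.
= (58.9/1) · log₁₀(150/16) = 58.90 · log₁₀(9.375)
= 58.90 · (0.9720) = 57.25 mV

57 mV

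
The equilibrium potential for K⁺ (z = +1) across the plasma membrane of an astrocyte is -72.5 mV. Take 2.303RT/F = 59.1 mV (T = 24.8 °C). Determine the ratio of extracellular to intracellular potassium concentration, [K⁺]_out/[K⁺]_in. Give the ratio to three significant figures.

0.0593

log₁₀([out]/[in]) = E·z/(59.1) = -72.5 × 1 / 59.1 = -1.2267
[out]/[in] = 10^(-1.2267) = 0.05933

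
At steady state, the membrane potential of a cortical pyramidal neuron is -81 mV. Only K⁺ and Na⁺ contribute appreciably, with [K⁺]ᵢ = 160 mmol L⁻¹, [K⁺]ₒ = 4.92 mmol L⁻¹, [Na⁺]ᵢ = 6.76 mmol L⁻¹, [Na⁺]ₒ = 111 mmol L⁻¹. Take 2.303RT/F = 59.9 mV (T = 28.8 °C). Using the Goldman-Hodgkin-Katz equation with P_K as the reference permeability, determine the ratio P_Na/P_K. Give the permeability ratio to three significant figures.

Let α = P_Na/P_K. GHK: Vm = 59.9·log₁₀[(Kₒ + α·Naₒ)/(Kᵢ + α·Naᵢ)].
10^(Vm/59.9) = 10^(-81.0/59.9) = 0.044437
So 0.044437·(Kᵢ + α·Naᵢ) = Kₒ + α·Naₒ → α = (0.044437·160.0 − 4.92) / (111.0 − 0.044437·6.76)
α = (7.11 − 4.92) / (111.0 − 0.3004) = 2.19/110.7 = 0.01978

0.0198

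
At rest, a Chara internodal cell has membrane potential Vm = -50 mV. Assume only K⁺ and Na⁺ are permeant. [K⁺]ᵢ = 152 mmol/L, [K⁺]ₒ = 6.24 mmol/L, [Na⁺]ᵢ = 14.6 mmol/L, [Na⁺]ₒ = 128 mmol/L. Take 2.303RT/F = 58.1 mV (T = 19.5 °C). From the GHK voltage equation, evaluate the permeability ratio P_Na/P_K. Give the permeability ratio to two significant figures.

0.12

Let α = P_Na/P_K. GHK: Vm = 58.1·log₁₀[(Kₒ + α·Naₒ)/(Kᵢ + α·Naᵢ)].
10^(Vm/58.1) = 10^(-50.0/58.1) = 0.13785
So 0.13785·(Kᵢ + α·Naᵢ) = Kₒ + α·Naₒ → α = (0.13785·152.0 − 6.24) / (128.0 − 0.13785·14.6)
α = (20.95 − 6.24) / (128.0 − 2.013) = 14.71/126 = 0.1168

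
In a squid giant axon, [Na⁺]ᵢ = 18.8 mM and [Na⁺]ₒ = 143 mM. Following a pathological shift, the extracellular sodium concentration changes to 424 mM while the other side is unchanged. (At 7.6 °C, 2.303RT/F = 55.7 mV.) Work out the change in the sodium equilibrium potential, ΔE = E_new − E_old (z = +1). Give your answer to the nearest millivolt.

E_old = (55.7/1)·log₁₀(143/18.8) = 49.08 mV
E_new = (55.7/1)·log₁₀(424/18.8) = 75.37 mV
ΔE = 75.37 − (49.08) = 26.29 mV

26 mV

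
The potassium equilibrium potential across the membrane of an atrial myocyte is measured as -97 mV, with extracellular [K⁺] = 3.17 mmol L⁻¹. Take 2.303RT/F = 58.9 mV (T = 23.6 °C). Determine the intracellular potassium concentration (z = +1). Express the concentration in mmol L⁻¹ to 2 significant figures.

140 mmol L⁻¹

Nernst: E = (58.9/1) · log₁₀([out]/[in]), so log₁₀([out]/[in]) = -97.0 × 1 / 58.9 = -1.6469.
[out]/[in] = 10^(-1.6469) = 0.02255.
[in] = 3.17 / 0.02255 = 140.6 mmol L⁻¹.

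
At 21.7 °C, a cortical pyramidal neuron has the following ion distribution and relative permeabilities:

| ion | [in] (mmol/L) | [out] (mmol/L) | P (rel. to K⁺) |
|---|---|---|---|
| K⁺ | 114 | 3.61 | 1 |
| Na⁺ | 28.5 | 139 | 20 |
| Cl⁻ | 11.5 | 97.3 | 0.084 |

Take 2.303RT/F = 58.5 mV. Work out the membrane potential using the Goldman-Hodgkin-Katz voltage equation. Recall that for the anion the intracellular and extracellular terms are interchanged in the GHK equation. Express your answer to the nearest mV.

35 mV

Vm = 58.5 · log₁₀[(Σ P·[cation]ₒ + Σ P·[anion]ᵢ) / (Σ P·[cation]ᵢ + Σ P·[anion]ₒ)]
Numerator = 1×3.61 + 20×139 + 0.084×11.5 = 2785
Denominator = 1×114 + 20×28.5 + 0.084×97.3 = 692.2
Vm = 58.5 · log₁₀(4.0229) = 58.5 × (0.6045) = 35.37 mV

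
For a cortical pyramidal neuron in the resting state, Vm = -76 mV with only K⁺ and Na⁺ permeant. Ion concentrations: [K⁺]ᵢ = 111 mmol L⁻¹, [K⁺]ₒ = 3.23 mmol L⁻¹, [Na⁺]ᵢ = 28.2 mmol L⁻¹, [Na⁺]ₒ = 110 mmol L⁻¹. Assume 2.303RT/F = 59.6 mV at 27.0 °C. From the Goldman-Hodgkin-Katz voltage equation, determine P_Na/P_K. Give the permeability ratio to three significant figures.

Let α = P_Na/P_K. GHK: Vm = 59.6·log₁₀[(Kₒ + α·Naₒ)/(Kᵢ + α·Naᵢ)].
10^(Vm/59.6) = 10^(-76.0/59.6) = 0.053068
So 0.053068·(Kᵢ + α·Naᵢ) = Kₒ + α·Naₒ → α = (0.053068·111.0 − 3.23) / (110.0 − 0.053068·28.2)
α = (5.891 − 3.23) / (110.0 − 1.497) = 2.661/108.5 = 0.02452

0.0245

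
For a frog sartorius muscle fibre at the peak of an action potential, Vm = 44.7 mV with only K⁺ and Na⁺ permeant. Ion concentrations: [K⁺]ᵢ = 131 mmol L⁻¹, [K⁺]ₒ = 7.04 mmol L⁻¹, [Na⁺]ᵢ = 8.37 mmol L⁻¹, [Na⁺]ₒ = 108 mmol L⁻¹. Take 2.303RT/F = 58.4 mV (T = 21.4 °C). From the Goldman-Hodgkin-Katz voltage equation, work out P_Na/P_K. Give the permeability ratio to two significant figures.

Let α = P_Na/P_K. GHK: Vm = 58.4·log₁₀[(Kₒ + α·Naₒ)/(Kᵢ + α·Naᵢ)].
10^(Vm/58.4) = 10^(44.7/58.4) = 5.8265
So 5.8265·(Kᵢ + α·Naᵢ) = Kₒ + α·Naₒ → α = (5.8265·131.0 − 7.04) / (108.0 − 5.8265·8.37)
α = (763.3 − 7.04) / (108.0 − 48.77) = 756.2/59.23 = 12.77

13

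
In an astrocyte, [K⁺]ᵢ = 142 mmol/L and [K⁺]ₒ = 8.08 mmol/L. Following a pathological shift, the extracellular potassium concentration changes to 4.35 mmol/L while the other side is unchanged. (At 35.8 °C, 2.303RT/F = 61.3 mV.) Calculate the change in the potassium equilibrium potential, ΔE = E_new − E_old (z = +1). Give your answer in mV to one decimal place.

-16.5 mV

E_old = (61.3/1)·log₁₀(8.08/142) = -76.31 mV
E_new = (61.3/1)·log₁₀(4.35/142) = -92.80 mV
ΔE = -92.80 − (-76.31) = -16.48 mV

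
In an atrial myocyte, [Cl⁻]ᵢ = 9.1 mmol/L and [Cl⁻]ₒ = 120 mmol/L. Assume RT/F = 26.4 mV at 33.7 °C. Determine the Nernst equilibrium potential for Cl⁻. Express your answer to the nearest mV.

-68 mV

E = (26.4/z) · ln([Cl⁻]_out/[Cl⁻]_in) with z = -1.
For an anion, dividing by z = -1 reverses the sign.
= (26.4/-1) · ln(120/9.1) = -26.40 · ln(13.19)
= -26.40 · (2.5792) = -68.09 mV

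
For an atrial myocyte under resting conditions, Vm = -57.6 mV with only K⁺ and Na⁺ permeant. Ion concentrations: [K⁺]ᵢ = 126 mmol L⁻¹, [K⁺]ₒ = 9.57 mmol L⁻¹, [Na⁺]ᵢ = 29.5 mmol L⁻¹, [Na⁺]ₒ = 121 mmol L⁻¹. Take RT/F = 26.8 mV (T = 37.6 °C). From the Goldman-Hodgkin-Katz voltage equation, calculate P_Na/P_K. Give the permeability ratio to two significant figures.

Let α = P_Na/P_K. GHK: Vm = 26.8·ln[(Kₒ + α·Naₒ)/(Kᵢ + α·Naᵢ)].
e^(Vm/26.8) = e^(-57.6/26.8) = 0.11657
So 0.11657·(Kᵢ + α·Naᵢ) = Kₒ + α·Naₒ → α = (0.11657·126.0 − 9.57) / (121.0 − 0.11657·29.5)
α = (14.69 − 9.57) / (121.0 − 3.439) = 5.118/117.6 = 0.04353

0.044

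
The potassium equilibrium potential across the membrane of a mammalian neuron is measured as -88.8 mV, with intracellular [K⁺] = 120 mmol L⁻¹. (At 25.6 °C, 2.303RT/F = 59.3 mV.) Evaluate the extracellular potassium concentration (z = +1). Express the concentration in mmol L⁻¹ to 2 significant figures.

Nernst: E = (59.3/1) · log₁₀([out]/[in]), so log₁₀([out]/[in]) = -88.8 × 1 / 59.3 = -1.4975.
[out]/[in] = 10^(-1.4975) = 0.03181.
[out] = 0.03181 × 120 = 3.817 mmol L⁻¹.

3.8 mmol L⁻¹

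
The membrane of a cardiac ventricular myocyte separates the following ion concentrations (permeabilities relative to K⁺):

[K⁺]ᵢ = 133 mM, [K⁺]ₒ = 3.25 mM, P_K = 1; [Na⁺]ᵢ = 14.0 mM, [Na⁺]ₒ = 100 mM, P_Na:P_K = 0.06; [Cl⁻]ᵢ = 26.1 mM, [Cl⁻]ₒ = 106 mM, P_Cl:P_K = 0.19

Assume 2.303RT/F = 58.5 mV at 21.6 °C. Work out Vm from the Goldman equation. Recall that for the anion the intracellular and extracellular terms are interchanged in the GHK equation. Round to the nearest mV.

Vm = 58.5 · log₁₀[(Σ P·[cation]ₒ + Σ P·[anion]ᵢ) / (Σ P·[cation]ᵢ + Σ P·[anion]ₒ)]
Numerator = 1×3.25 + 0.06×100 + 0.19×26.1 = 14.21
Denominator = 1×133 + 0.06×14.0 + 0.19×106 = 154
Vm = 58.5 · log₁₀(0.092278) = 58.5 × (-1.0349) = -60.54 mV

-61 mV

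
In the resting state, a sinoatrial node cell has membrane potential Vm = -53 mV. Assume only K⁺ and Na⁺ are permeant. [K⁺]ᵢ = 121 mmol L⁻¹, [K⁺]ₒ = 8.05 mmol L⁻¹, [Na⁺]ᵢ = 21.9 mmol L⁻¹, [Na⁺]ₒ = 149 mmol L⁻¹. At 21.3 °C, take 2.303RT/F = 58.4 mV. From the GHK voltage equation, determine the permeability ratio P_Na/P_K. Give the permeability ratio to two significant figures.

Let α = P_Na/P_K. GHK: Vm = 58.4·log₁₀[(Kₒ + α·Naₒ)/(Kᵢ + α·Naᵢ)].
10^(Vm/58.4) = 10^(-53.0/58.4) = 0.12373
So 0.12373·(Kᵢ + α·Naᵢ) = Kₒ + α·Naₒ → α = (0.12373·121.0 − 8.05) / (149.0 − 0.12373·21.9)
α = (14.97 − 8.05) / (149.0 − 2.71) = 6.921/146.3 = 0.04731

0.047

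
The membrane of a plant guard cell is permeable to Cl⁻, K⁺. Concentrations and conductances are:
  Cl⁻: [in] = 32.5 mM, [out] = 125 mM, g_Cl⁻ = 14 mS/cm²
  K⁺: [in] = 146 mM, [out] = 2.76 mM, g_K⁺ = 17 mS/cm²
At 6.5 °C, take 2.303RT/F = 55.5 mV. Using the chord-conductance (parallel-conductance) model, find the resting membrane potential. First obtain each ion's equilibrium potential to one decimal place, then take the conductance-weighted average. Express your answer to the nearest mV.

E_Cl⁻ = (55.5/-1)·log₁₀(125/32.5) = -32.5 mV
E_K⁺ = (55.5/1)·log₁₀(2.76/146) = -95.7 mV
Vm = (Σ gᵢEᵢ)/(Σ gᵢ) = (14·-32.5 + 17·-95.7) / (14 + 17)
= -2081.90 / 31 = -67.16 mV

-67 mV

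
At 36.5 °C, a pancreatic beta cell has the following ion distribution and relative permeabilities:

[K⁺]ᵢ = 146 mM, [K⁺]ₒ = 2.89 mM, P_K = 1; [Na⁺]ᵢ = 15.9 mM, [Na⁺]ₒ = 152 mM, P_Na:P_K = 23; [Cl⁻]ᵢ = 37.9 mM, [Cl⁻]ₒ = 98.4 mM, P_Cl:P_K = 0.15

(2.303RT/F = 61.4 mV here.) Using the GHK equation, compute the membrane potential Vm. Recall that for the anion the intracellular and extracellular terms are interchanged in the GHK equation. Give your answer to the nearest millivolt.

51 mV

Vm = 61.4 · log₁₀[(Σ P·[cation]ₒ + Σ P·[anion]ᵢ) / (Σ P·[cation]ᵢ + Σ P·[anion]ₒ)]
Numerator = 1×2.89 + 23×152 + 0.15×37.9 = 3505
Denominator = 1×146 + 23×15.9 + 0.15×98.4 = 526.5
Vm = 61.4 · log₁₀(6.6569) = 61.4 × (0.8233) = 50.55 mV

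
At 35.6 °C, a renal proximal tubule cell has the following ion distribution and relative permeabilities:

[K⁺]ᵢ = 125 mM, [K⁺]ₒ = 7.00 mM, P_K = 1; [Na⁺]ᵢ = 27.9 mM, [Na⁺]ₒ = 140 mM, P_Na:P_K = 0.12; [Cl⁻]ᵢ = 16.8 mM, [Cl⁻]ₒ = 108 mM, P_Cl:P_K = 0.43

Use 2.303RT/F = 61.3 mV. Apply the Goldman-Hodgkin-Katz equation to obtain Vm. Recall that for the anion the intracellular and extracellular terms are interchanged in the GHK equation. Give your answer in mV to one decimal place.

Vm = 61.3 · log₁₀[(Σ P·[cation]ₒ + Σ P·[anion]ᵢ) / (Σ P·[cation]ᵢ + Σ P·[anion]ₒ)]
Numerator = 1×7.00 + 0.12×140 + 0.43×16.8 = 31.02
Denominator = 1×125 + 0.12×27.9 + 0.43×108 = 174.8
Vm = 61.3 · log₁₀(0.1775) = 61.3 × (-0.7508) = -46.02 mV

-46.0 mV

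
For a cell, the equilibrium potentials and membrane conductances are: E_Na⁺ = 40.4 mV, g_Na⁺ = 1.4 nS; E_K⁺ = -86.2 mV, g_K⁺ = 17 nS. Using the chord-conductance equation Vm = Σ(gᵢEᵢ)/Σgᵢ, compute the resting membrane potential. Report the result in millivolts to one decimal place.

-76.6 mV

Σ gᵢEᵢ = 1.4·(40.4) + 17·(-86.2) = -1408.84
Σ gᵢ = 1.4 + 17 = 18.4
Vm = -1408.84 / 18.4 = -76.57 mV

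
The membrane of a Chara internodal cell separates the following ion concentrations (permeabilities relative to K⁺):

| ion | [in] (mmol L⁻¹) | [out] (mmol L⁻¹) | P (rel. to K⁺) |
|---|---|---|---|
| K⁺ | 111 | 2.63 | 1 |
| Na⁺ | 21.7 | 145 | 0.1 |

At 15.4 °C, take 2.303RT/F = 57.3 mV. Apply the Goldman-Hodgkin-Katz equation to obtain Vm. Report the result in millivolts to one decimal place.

Vm = 57.3 · log₁₀[(Σ P·[cation]ₒ + Σ P·[anion]ᵢ) / (Σ P·[cation]ᵢ + Σ P·[anion]ₒ)]
Numerator = 1×2.63 + 0.1×145 = 17.13
Denominator = 1×111 + 0.1×21.7 = 113.2
Vm = 57.3 · log₁₀(0.15137) = 57.3 × (-0.8200) = -46.98 mV

-47.0 mV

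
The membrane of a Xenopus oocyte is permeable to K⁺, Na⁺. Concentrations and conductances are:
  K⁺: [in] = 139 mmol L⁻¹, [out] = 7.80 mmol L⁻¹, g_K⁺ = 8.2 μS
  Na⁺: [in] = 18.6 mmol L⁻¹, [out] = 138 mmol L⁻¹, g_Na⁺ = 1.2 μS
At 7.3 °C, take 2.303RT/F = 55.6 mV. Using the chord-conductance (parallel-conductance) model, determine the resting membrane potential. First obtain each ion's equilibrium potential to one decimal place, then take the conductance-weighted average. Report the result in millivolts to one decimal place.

-54.5 mV

E_K⁺ = (55.6/1)·log₁₀(7.80/139) = -69.6 mV
E_Na⁺ = (55.6/1)·log₁₀(138/18.6) = 48.4 mV
Vm = (Σ gᵢEᵢ)/(Σ gᵢ) = (8.2·-69.6 + 1.2·48.4) / (8.2 + 1.2)
= -512.64 / 9.4 = -54.54 mV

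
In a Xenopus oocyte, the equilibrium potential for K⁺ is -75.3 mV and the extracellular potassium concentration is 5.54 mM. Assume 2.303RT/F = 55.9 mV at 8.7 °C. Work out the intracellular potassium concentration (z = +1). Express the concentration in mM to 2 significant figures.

120 mM

Nernst: E = (55.9/1) · log₁₀([out]/[in]), so log₁₀([out]/[in]) = -75.3 × 1 / 55.9 = -1.3470.
[out]/[in] = 10^(-1.3470) = 0.04497.
[in] = 5.54 / 0.04497 = 123.2 mM.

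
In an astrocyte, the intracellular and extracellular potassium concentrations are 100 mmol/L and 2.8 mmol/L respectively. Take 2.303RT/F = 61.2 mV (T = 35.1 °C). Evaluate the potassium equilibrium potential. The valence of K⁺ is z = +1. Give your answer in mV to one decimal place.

-95.0 mV

E = (61.2/z) · log₁₀([K⁺]_out/[K⁺]_in) with z = +1.
= (61.2/1) · log₁₀(2.8/100) = 61.20 · log₁₀(0.028)
= 61.20 · (-1.5528) = -95.03 mV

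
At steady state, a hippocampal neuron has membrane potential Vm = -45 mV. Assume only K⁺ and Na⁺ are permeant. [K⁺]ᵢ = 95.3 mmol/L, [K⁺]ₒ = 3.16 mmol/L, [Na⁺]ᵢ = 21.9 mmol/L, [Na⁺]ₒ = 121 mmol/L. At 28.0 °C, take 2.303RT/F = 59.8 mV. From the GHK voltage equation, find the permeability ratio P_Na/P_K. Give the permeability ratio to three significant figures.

Let α = P_Na/P_K. GHK: Vm = 59.8·log₁₀[(Kₒ + α·Naₒ)/(Kᵢ + α·Naᵢ)].
10^(Vm/59.8) = 10^(-45.0/59.8) = 0.1768
So 0.1768·(Kᵢ + α·Naᵢ) = Kₒ + α·Naₒ → α = (0.1768·95.3 − 3.16) / (121.0 − 0.1768·21.9)
α = (16.85 − 3.16) / (121.0 − 3.872) = 13.69/117.1 = 0.1169

0.117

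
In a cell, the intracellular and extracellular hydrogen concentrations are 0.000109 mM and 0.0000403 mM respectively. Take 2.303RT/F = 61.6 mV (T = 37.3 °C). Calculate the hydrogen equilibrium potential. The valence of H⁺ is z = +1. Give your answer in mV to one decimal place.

E = (61.6/z) · log₁₀([H⁺]_out/[H⁺]_in) with z = +1.
= (61.6/1) · log₁₀(0.0000403/0.000109) = 61.60 · log₁₀(0.3697)
= 61.60 · (-0.4321) = -26.62 mV

-26.6 mV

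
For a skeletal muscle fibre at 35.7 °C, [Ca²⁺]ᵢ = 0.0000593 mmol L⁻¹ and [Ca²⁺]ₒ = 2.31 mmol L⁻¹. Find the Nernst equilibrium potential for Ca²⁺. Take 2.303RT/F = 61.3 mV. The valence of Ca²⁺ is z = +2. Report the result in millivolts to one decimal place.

140.7 mV

E = (61.3/z) · log₁₀([Ca²⁺]_out/[Ca²⁺]_in) with z = +2.
= (61.3/2) · log₁₀(2.31/0.0000593) = 30.65 · log₁₀(3.895e+04)
= 30.65 · (4.5906) = 140.70 mV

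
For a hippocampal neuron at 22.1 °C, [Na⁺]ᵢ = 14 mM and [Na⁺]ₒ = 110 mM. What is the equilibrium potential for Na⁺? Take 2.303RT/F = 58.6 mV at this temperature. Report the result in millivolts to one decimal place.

E = (58.6/z) · log₁₀([Na⁺]_out/[Na⁺]_in) with z = +1.
= (58.6/1) · log₁₀(110/14) = 58.60 · log₁₀(7.857)
= 58.60 · (0.8953) = 52.46 mV

52.5 mV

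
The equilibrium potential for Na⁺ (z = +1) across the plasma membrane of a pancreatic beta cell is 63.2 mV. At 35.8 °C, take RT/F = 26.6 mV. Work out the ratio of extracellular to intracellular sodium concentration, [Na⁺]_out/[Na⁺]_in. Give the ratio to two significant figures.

ln([out]/[in]) = E·z/(26.6) = 63.2 × 1 / 26.6 = 2.3759
[out]/[in] = e^(2.3759) = 10.76

11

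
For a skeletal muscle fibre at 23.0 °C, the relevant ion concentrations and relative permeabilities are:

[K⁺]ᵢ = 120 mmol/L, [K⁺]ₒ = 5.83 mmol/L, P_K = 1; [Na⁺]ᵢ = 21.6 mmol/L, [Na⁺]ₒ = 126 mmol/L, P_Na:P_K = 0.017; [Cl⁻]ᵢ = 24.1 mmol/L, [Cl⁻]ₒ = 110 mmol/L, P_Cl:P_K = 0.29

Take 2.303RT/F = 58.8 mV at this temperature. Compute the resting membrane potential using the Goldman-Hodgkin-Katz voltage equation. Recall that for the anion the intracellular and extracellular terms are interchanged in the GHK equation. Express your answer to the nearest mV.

Vm = 58.8 · log₁₀[(Σ P·[cation]ₒ + Σ P·[anion]ᵢ) / (Σ P·[cation]ᵢ + Σ P·[anion]ₒ)]
Numerator = 1×5.83 + 0.017×126 + 0.29×24.1 = 14.96
Denominator = 1×120 + 0.017×21.6 + 0.29×110 = 152.3
Vm = 58.8 · log₁₀(0.098255) = 58.8 × (-1.0076) = -59.25 mV

-59 mV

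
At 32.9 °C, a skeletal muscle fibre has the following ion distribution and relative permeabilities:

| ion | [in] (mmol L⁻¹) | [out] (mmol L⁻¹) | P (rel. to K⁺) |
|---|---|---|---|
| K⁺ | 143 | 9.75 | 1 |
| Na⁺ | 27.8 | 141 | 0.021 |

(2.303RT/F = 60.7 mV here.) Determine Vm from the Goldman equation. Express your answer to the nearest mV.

Vm = 60.7 · log₁₀[(Σ P·[cation]ₒ + Σ P·[anion]ᵢ) / (Σ P·[cation]ᵢ + Σ P·[anion]ₒ)]
Numerator = 1×9.75 + 0.021×141 = 12.71
Denominator = 1×143 + 0.021×27.8 = 143.6
Vm = 60.7 · log₁₀(0.088527) = 60.7 × (-1.0529) = -63.91 mV

-64 mV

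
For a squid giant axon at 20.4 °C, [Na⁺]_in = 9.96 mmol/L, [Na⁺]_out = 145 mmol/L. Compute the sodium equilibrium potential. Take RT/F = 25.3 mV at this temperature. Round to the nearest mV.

68 mV

E = (25.3/z) · ln([Na⁺]_out/[Na⁺]_in) with z = +1.
= (25.3/1) · ln(145/9.96) = 25.30 · ln(14.56)
= 25.30 · (2.6782) = 67.76 mV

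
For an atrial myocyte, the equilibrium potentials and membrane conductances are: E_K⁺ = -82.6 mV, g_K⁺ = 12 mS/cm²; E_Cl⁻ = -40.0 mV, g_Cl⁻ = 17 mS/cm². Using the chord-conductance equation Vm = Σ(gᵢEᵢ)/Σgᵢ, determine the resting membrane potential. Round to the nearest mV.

Σ gᵢEᵢ = 12·(-82.6) + 17·(-40.0) = -1671.20
Σ gᵢ = 12 + 17 = 29
Vm = -1671.20 / 29 = -57.63 mV

-58 mV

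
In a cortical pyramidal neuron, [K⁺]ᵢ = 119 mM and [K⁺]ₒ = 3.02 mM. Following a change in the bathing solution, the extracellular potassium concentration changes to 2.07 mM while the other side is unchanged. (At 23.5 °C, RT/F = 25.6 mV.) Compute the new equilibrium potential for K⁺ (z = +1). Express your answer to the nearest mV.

After the shift: [K⁺]_out = 2.07, [K⁺]_in = 119 mM.
E_new = (25.6/1)·ln(2.07/119) = 25.60 · (-4.0516) = -103.72 mV

-104 mV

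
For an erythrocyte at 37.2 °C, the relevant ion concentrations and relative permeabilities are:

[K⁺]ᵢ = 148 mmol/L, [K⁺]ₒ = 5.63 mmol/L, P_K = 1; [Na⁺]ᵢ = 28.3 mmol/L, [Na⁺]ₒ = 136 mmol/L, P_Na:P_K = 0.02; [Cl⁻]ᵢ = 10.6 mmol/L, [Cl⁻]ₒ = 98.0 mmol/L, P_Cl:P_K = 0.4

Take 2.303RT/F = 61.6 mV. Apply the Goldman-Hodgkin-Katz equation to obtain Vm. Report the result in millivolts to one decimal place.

-72.3 mV

Vm = 61.6 · log₁₀[(Σ P·[cation]ₒ + Σ P·[anion]ᵢ) / (Σ P·[cation]ᵢ + Σ P·[anion]ₒ)]
Numerator = 1×5.63 + 0.02×136 + 0.4×10.6 = 12.59
Denominator = 1×148 + 0.02×28.3 + 0.4×98.0 = 187.8
Vm = 61.6 · log₁₀(0.067052) = 61.6 × (-1.1736) = -72.29 mV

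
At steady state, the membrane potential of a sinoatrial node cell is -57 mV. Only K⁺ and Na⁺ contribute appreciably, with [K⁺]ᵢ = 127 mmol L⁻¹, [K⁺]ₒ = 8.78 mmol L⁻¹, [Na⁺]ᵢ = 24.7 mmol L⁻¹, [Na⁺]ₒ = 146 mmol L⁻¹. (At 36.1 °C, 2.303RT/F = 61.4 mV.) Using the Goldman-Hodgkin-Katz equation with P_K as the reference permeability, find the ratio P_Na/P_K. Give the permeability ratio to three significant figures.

0.0433

Let α = P_Na/P_K. GHK: Vm = 61.4·log₁₀[(Kₒ + α·Naₒ)/(Kᵢ + α·Naᵢ)].
10^(Vm/61.4) = 10^(-57.0/61.4) = 0.11794
So 0.11794·(Kᵢ + α·Naᵢ) = Kₒ + α·Naₒ → α = (0.11794·127.0 − 8.78) / (146.0 − 0.11794·24.7)
α = (14.98 − 8.78) / (146.0 − 2.913) = 6.198/143.1 = 0.04332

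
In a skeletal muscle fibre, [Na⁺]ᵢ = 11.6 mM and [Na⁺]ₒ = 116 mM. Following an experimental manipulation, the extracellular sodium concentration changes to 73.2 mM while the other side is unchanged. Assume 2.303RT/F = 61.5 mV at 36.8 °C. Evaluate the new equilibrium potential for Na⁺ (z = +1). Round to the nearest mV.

49 mV

After the shift: [Na⁺]_out = 73.2, [Na⁺]_in = 11.6 mM.
E_new = (61.5/1)·log₁₀(73.2/11.6) = 61.50 · (0.8001) = 49.20 mV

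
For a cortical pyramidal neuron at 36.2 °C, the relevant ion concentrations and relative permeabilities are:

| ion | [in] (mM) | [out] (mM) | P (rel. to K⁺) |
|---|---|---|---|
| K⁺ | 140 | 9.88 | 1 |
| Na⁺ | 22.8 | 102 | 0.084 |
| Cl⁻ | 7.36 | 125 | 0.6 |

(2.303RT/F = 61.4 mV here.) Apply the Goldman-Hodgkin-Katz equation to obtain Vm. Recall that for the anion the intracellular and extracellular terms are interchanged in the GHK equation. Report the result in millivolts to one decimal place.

Vm = 61.4 · log₁₀[(Σ P·[cation]ₒ + Σ P·[anion]ᵢ) / (Σ P·[cation]ᵢ + Σ P·[anion]ₒ)]
Numerator = 1×9.88 + 0.084×102 + 0.6×7.36 = 22.86
Denominator = 1×140 + 0.084×22.8 + 0.6×125 = 216.9
Vm = 61.4 · log₁₀(0.10541) = 61.4 × (-0.9771) = -60.00 mV

-60.0 mV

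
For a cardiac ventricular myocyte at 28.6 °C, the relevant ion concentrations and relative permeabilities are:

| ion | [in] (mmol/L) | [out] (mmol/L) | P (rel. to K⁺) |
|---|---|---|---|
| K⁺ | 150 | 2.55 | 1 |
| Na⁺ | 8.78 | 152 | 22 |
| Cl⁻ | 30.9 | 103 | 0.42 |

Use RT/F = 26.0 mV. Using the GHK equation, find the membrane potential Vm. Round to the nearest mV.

Vm = 26.0 · ln[(Σ P·[cation]ₒ + Σ P·[anion]ᵢ) / (Σ P·[cation]ᵢ + Σ P·[anion]ₒ)]
Numerator = 1×2.55 + 22×152 + 0.42×30.9 = 3360
Denominator = 1×150 + 22×8.78 + 0.42×103 = 386.4
Vm = 26.0 · ln(8.694) = 26.0 × (2.1626) = 56.23 mV

56 mV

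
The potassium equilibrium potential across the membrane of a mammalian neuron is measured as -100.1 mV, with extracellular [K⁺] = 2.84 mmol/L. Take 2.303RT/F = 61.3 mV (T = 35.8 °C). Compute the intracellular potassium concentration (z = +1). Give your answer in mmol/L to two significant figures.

Nernst: E = (61.3/1) · log₁₀([out]/[in]), so log₁₀([out]/[in]) = -100.1 × 1 / 61.3 = -1.6330.
[out]/[in] = 10^(-1.6330) = 0.02328.
[in] = 2.84 / 0.02328 = 122 mmol/L.

120 mmol/L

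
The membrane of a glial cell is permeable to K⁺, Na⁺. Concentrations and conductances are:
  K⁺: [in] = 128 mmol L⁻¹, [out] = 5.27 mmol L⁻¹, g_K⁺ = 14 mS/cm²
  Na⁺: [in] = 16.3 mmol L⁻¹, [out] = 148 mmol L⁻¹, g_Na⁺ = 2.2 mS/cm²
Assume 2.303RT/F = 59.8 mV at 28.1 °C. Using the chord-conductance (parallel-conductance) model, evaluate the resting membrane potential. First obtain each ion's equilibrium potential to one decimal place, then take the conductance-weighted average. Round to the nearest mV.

-64 mV

E_K⁺ = (59.8/1)·log₁₀(5.27/128) = -82.8 mV
E_Na⁺ = (59.8/1)·log₁₀(148/16.3) = 57.3 mV
Vm = (Σ gᵢEᵢ)/(Σ gᵢ) = (14·-82.8 + 2.2·57.3) / (14 + 2.2)
= -1033.14 / 16.2 = -63.77 mV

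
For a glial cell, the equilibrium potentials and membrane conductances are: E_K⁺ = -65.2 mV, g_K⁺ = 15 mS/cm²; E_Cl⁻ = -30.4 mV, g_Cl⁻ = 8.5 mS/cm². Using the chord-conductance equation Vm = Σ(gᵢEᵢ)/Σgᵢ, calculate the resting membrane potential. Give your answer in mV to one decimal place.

Σ gᵢEᵢ = 15·(-65.2) + 8.5·(-30.4) = -1236.40
Σ gᵢ = 15 + 8.5 = 23.5
Vm = -1236.40 / 23.5 = -52.61 mV

-52.6 mV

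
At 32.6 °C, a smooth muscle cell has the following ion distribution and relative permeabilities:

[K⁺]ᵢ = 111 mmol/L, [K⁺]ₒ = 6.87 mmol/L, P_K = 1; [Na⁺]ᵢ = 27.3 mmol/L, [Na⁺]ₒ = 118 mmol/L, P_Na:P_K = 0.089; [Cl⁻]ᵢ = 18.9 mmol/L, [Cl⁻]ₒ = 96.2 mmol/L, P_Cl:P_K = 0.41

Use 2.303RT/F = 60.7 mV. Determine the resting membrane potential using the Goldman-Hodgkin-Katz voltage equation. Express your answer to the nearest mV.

-48 mV

Vm = 60.7 · log₁₀[(Σ P·[cation]ₒ + Σ P·[anion]ᵢ) / (Σ P·[cation]ᵢ + Σ P·[anion]ₒ)]
Numerator = 1×6.87 + 0.089×118 + 0.41×18.9 = 25.12
Denominator = 1×111 + 0.089×27.3 + 0.41×96.2 = 152.9
Vm = 60.7 · log₁₀(0.16433) = 60.7 × (-0.7843) = -47.61 mV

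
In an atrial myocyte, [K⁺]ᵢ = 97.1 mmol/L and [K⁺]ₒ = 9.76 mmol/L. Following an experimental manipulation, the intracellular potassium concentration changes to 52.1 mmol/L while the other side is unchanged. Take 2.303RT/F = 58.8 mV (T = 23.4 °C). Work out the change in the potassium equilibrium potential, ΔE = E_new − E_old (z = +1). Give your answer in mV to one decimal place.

E_old = (58.8/1)·log₁₀(9.76/97.1) = -58.67 mV
E_new = (58.8/1)·log₁₀(9.76/52.1) = -42.77 mV
ΔE = -42.77 − (-58.67) = 15.90 mV

15.9 mV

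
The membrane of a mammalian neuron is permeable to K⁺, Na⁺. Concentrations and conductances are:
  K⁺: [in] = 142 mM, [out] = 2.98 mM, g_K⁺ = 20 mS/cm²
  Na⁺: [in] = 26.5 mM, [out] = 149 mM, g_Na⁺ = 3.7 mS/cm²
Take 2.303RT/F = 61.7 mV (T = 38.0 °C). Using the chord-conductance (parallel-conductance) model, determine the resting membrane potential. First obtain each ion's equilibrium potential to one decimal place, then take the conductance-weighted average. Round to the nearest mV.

E_K⁺ = (61.7/1)·log₁₀(2.98/142) = -103.5 mV
E_Na⁺ = (61.7/1)·log₁₀(149/26.5) = 46.3 mV
Vm = (Σ gᵢEᵢ)/(Σ gᵢ) = (20·-103.5 + 3.7·46.3) / (20 + 3.7)
= -1898.69 / 23.7 = -80.11 mV

-80 mV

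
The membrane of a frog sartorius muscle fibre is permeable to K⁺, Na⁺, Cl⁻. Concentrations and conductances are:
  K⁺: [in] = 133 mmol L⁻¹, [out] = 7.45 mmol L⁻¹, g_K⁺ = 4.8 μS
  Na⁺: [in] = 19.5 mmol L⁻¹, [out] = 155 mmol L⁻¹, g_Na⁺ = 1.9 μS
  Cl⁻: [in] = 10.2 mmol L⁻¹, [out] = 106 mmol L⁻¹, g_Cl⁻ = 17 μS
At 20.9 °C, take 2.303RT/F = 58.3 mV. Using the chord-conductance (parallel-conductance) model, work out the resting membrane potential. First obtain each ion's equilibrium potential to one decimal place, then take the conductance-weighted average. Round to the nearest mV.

-53 mV

E_K⁺ = (58.3/1)·log₁₀(7.45/133) = -73.0 mV
E_Na⁺ = (58.3/1)·log₁₀(155/19.5) = 52.5 mV
E_Cl⁻ = (58.3/-1)·log₁₀(106/10.2) = -59.3 mV
Vm = (Σ gᵢEᵢ)/(Σ gᵢ) = (4.8·-73.0 + 1.9·52.5 + 17·-59.3) / (4.8 + 1.9 + 17)
= -1258.75 / 23.7 = -53.11 mV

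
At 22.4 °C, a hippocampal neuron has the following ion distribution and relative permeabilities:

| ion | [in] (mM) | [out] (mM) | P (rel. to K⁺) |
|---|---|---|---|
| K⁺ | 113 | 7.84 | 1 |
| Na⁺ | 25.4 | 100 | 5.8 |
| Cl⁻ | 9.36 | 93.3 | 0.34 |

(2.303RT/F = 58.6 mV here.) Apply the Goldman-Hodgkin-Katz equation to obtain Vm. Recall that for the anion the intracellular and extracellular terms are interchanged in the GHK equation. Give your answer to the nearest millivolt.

18 mV

Vm = 58.6 · log₁₀[(Σ P·[cation]ₒ + Σ P·[anion]ᵢ) / (Σ P·[cation]ᵢ + Σ P·[anion]ₒ)]
Numerator = 1×7.84 + 5.8×100 + 0.34×9.36 = 591
Denominator = 1×113 + 5.8×25.4 + 0.34×93.3 = 292
Vm = 58.6 · log₁₀(2.0238) = 58.6 × (0.3062) = 17.94 mV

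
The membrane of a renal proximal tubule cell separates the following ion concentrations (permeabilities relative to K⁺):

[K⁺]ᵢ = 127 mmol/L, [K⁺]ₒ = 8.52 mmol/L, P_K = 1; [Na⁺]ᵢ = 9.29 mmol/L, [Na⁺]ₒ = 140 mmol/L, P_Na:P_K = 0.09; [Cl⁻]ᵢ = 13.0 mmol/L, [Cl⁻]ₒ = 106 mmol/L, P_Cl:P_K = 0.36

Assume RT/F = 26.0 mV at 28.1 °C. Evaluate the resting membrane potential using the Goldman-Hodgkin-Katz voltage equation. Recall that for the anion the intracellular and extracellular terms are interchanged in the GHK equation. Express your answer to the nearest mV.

Vm = 26.0 · ln[(Σ P·[cation]ₒ + Σ P·[anion]ᵢ) / (Σ P·[cation]ᵢ + Σ P·[anion]ₒ)]
Numerator = 1×8.52 + 0.09×140 + 0.36×13.0 = 25.8
Denominator = 1×127 + 0.09×9.29 + 0.36×106 = 166
Vm = 26.0 · ln(0.15543) = 26.0 × (-1.8616) = -48.40 mV

-48 mV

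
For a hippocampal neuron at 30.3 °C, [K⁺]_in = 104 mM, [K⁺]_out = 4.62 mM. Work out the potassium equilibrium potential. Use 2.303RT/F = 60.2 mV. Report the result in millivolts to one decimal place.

E = (60.2/z) · log₁₀([K⁺]_out/[K⁺]_in) with z = +1.
= (60.2/1) · log₁₀(4.62/104) = 60.20 · log₁₀(0.04442)
= 60.20 · (-1.3524) = -81.41 mV

-81.4 mV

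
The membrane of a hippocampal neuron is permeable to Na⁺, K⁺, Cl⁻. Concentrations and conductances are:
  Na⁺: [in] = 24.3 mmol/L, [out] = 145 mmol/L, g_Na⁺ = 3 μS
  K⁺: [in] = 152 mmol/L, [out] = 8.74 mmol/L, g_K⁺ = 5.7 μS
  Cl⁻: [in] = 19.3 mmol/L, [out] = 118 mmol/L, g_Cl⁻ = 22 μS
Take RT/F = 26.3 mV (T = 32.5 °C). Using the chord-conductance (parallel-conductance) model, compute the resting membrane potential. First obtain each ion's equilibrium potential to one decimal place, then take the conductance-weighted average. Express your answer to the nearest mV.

E_Na⁺ = (26.3/1)·ln(145/24.3) = 47.0 mV
E_K⁺ = (26.3/1)·ln(8.74/152) = -75.1 mV
E_Cl⁻ = (26.3/-1)·ln(118/19.3) = -47.6 mV
Vm = (Σ gᵢEᵢ)/(Σ gᵢ) = (3·47.0 + 5.7·-75.1 + 22·-47.6) / (3 + 5.7 + 22)
= -1334.27 / 30.7 = -43.46 mV

-43 mV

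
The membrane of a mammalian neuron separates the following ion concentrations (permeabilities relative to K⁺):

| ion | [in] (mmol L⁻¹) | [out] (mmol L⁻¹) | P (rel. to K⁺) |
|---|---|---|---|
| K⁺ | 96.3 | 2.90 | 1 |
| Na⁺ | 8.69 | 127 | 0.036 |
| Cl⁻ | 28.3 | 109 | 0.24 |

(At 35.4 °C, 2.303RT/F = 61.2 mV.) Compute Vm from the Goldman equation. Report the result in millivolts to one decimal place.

-57.2 mV

Vm = 61.2 · log₁₀[(Σ P·[cation]ₒ + Σ P·[anion]ᵢ) / (Σ P·[cation]ᵢ + Σ P·[anion]ₒ)]
Numerator = 1×2.90 + 0.036×127 + 0.24×28.3 = 14.26
Denominator = 1×96.3 + 0.036×8.69 + 0.24×109 = 122.8
Vm = 61.2 · log₁₀(0.11618) = 61.2 × (-0.9349) = -57.21 mV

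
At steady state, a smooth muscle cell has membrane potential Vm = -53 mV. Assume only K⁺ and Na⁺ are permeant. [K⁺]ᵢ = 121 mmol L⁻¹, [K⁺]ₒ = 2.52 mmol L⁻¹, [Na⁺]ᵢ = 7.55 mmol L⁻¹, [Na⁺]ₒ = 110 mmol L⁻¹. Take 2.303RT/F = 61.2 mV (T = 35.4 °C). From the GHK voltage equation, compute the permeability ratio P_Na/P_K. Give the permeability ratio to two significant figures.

0.13

Let α = P_Na/P_K. GHK: Vm = 61.2·log₁₀[(Kₒ + α·Naₒ)/(Kᵢ + α·Naᵢ)].
10^(Vm/61.2) = 10^(-53.0/61.2) = 0.13614
So 0.13614·(Kᵢ + α·Naᵢ) = Kₒ + α·Naₒ → α = (0.13614·121.0 − 2.52) / (110.0 − 0.13614·7.55)
α = (16.47 − 2.52) / (110.0 − 1.028) = 13.95/109 = 0.128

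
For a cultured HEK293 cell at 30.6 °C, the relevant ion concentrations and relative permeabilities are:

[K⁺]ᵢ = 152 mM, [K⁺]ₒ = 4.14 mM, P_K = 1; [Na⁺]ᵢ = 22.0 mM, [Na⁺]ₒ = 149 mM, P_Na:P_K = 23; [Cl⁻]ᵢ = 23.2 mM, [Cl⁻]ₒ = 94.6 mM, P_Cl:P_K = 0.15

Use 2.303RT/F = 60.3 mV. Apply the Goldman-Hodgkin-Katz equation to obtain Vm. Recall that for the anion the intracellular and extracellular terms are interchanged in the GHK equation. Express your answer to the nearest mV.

43 mV

Vm = 60.3 · log₁₀[(Σ P·[cation]ₒ + Σ P·[anion]ᵢ) / (Σ P·[cation]ᵢ + Σ P·[anion]ₒ)]
Numerator = 1×4.14 + 23×149 + 0.15×23.2 = 3435
Denominator = 1×152 + 23×22.0 + 0.15×94.6 = 672.2
Vm = 60.3 · log₁₀(5.1096) = 60.3 × (0.7084) = 42.72 mV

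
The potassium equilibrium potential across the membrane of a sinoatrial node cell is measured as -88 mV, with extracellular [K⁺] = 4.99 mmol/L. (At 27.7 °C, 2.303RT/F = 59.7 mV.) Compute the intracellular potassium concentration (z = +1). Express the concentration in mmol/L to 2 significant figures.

Nernst: E = (59.7/1) · log₁₀([out]/[in]), so log₁₀([out]/[in]) = -88.0 × 1 / 59.7 = -1.4740.
[out]/[in] = 10^(-1.4740) = 0.03357.
[in] = 4.99 / 0.03357 = 148.6 mmol/L.

150 mmol/L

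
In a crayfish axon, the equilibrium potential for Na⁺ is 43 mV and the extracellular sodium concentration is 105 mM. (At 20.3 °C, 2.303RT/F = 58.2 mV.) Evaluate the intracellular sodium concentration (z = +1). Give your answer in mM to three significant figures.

19.2 mM

Nernst: E = (58.2/1) · log₁₀([out]/[in]), so log₁₀([out]/[in]) = 43.0 × 1 / 58.2 = 0.7388.
[out]/[in] = 10^(0.7388) = 5.481.
[in] = 105 / 5.481 = 19.16 mM.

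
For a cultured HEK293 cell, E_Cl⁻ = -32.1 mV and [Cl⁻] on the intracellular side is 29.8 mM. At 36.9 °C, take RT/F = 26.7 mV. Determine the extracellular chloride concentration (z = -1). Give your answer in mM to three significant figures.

99.2 mM

Nernst: E = (26.7/-1) · ln([out]/[in]), so ln([out]/[in]) = -32.1 × -1 / 26.7 = 1.2022.
[out]/[in] = e^(1.2022) = 3.328.
[out] = 3.328 × 29.8 = 99.16 mM.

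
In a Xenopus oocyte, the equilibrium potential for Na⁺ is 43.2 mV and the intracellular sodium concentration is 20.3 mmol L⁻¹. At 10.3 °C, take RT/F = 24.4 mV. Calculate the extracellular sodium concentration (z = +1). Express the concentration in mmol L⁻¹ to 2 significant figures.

120 mmol L⁻¹

Nernst: E = (24.4/1) · ln([out]/[in]), so ln([out]/[in]) = 43.2 × 1 / 24.4 = 1.7705.
[out]/[in] = e^(1.7705) = 5.874.
[out] = 5.874 × 20.3 = 119.2 mmol L⁻¹.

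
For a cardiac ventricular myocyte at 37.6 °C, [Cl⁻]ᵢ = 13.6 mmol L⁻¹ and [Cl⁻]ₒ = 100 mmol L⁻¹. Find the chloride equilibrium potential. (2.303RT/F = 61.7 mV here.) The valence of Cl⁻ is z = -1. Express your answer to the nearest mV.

E = (61.7/z) · log₁₀([Cl⁻]_out/[Cl⁻]_in) with z = -1.
For an anion, dividing by z = -1 reverses the sign.
= (61.7/-1) · log₁₀(100/13.6) = -61.70 · log₁₀(7.353)
= -61.70 · (0.8665) = -53.46 mV

-53 mV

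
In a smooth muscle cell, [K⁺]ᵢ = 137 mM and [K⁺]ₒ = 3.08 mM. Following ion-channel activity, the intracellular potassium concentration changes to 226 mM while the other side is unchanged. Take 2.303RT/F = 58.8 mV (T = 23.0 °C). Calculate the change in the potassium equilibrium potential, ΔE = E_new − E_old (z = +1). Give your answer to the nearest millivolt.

E_old = (58.8/1)·log₁₀(3.08/137) = -96.91 mV
E_new = (58.8/1)·log₁₀(3.08/226) = -109.69 mV
ΔE = -109.69 − (-96.91) = -12.78 mV

-13 mV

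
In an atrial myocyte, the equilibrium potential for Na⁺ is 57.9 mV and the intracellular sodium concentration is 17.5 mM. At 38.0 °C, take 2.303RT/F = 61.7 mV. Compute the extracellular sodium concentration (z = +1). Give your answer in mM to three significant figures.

Nernst: E = (61.7/1) · log₁₀([out]/[in]), so log₁₀([out]/[in]) = 57.9 × 1 / 61.7 = 0.9384.
[out]/[in] = 10^(0.9384) = 8.678.
[out] = 8.678 × 17.5 = 151.9 mM.

152 mM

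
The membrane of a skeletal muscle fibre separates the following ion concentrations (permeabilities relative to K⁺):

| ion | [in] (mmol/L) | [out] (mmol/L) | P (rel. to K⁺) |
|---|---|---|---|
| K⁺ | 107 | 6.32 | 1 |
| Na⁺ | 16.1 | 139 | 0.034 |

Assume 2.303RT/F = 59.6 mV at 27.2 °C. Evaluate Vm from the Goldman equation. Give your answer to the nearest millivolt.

Vm = 59.6 · log₁₀[(Σ P·[cation]ₒ + Σ P·[anion]ᵢ) / (Σ P·[cation]ᵢ + Σ P·[anion]ₒ)]
Numerator = 1×6.32 + 0.034×139 = 11.05
Denominator = 1×107 + 0.034×16.1 = 107.5
Vm = 59.6 · log₁₀(0.10271) = 59.6 × (-0.9884) = -58.91 mV

-59 mV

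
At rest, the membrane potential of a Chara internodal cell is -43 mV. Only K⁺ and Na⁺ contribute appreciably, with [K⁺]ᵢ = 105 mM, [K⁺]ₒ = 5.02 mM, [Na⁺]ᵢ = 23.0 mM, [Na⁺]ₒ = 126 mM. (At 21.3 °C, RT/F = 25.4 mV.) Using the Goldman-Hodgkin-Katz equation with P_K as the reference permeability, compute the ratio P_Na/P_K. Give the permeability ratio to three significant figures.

Let α = P_Na/P_K. GHK: Vm = 25.4·ln[(Kₒ + α·Naₒ)/(Kᵢ + α·Naᵢ)].
e^(Vm/25.4) = e^(-43.0/25.4) = 0.18398
So 0.18398·(Kᵢ + α·Naᵢ) = Kₒ + α·Naₒ → α = (0.18398·105.0 − 5.02) / (126.0 − 0.18398·23.0)
α = (19.32 − 5.02) / (126.0 − 4.232) = 14.3/121.8 = 0.1174

0.117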